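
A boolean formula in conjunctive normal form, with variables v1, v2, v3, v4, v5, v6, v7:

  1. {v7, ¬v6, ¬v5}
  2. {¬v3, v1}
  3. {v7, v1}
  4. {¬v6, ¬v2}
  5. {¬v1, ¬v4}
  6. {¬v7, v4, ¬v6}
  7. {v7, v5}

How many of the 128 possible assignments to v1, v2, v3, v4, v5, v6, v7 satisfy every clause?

22

Case analysis on v7 and v1:
  v7=T, v1=T: forces v4=F; v6=F; v2, v3, v5 free → 2^3 = 8.
  v7=T, v1=F: v5 free; 5 ways for (v2,v3,v4,v6) × 2^1 = 10.
  v7=F, v1=T: remaining (v2,v3,v4,v5,v6) ∈ {(F,F,F,T,F); (F,T,F,T,F); (T,F,F,T,F); (T,T,F,T,F)} — 4.
  v7=F, v1=F: a clause becomes empty — 0.
Total: 8 + 10 + 4 + 0 = 22.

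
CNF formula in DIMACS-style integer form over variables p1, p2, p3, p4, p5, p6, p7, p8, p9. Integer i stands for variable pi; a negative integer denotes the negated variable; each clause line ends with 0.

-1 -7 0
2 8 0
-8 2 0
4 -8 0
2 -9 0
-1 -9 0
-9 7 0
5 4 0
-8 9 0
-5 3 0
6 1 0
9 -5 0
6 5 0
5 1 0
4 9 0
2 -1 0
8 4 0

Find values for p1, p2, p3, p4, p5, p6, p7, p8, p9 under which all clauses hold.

p1 = True, p2 = True, p3 = False, p4 = True, p5 = False, p6 = True, p7 = False, p8 = False, p9 = False

p2 occurs only positively in the remaining clauses — set p2 = True.
Pure literal: p4 appears only positively; assign p4 = True.
Set p1 = True and propagate.
  then p7 is forced to False.
  then p9 is forced to False.
  then p8 is forced to False.
  then p5 is forced to False.
  then p6 is forced to True.
p3 is now unconstrained; take p3 = False.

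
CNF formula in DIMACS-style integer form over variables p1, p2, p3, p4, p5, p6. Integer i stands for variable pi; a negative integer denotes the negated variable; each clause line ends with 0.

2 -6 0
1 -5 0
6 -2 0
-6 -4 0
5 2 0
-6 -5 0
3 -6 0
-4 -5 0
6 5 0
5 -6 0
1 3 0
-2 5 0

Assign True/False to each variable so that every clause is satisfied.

p1 occurs only positively in the remaining clauses — set p1 = True.
Pure literal: p4 appears only negated; assign p4 = False.
Set p2 = False and propagate.
  then p6 is forced to False.
  then p5 is forced to True.
p3 is now unconstrained; take p3 = False.
Check each clause:
  1. (!p6 || p2) — !p6 is true.
  2. (!p5 || p1) — p1 is true.
  3. (p6 || !p2) — !p2 is true.
  4. (!p6 || !p4) — !p6 is true.
  5. (p2 || p5) — p5 is true.
  6. (!p6 || !p5) — !p6 is true.
  7. (p3 || !p6) — !p6 is true.
  8. (!p4 || !p5) — !p4 is true.
  9. (p6 || p5) — p5 is true.
  10. (!p6 || p5) — !p6 is true.
  11. (p3 || p1) — p1 is true.
  12. (!p2 || p5) — p5 is true.

p1=True, p2=False, p3=False, p4=False, p5=True, p6=False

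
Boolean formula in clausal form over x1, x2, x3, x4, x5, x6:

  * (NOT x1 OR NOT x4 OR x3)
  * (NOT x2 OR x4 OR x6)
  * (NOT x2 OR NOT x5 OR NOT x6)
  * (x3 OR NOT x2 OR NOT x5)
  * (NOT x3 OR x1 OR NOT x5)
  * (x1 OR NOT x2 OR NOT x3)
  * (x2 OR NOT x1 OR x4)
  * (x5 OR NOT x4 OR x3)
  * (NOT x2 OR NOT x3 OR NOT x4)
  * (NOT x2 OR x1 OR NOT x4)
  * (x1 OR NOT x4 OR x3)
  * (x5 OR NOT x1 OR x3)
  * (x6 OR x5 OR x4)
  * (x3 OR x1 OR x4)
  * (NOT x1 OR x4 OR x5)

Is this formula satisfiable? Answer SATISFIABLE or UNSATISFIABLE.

SATISFIABLE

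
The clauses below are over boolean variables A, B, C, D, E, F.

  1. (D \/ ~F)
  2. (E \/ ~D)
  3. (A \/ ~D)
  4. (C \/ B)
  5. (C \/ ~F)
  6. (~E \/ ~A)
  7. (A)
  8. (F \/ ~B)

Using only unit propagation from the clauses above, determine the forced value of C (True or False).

(A) is a unit clause: A = True.
In (~E \/ ~A), ~A is now false; ~E must hold, so E = False.
From (~D \/ E) and E = False: D = False.
In (D \/ ~F), D is now false; ~F must hold, so F = False.
(F \/ ~B) with F = False leaves only ~B, so B = False.
(C \/ B): since B = False, the clause reduces to (C). C = True.

True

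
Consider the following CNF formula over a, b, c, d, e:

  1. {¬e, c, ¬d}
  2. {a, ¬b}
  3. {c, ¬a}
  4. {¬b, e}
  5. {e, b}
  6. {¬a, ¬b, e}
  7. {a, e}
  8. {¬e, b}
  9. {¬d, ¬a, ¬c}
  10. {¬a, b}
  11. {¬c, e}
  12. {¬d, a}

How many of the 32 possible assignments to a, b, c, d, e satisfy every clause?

1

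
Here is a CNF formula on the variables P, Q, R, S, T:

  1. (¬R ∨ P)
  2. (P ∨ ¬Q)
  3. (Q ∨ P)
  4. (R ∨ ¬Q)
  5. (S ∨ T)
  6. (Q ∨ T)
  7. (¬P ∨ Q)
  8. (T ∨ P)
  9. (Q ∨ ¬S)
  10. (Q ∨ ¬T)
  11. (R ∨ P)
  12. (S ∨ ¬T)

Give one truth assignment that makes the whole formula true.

P=True, Q=True, R=True, S=True, T=True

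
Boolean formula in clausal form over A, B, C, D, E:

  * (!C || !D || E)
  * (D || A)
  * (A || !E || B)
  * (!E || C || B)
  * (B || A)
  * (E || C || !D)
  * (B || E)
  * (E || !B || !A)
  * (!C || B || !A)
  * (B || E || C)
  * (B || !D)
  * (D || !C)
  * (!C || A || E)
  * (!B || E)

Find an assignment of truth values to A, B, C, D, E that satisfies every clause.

Branch on A: take A = False.
  then D is forced to True.
  then B is forced to True.
  then E is forced to True.
C is now unconstrained; take C = False.
Every clause has at least one true literal under this assignment.

A=False, B=True, C=False, D=True, E=True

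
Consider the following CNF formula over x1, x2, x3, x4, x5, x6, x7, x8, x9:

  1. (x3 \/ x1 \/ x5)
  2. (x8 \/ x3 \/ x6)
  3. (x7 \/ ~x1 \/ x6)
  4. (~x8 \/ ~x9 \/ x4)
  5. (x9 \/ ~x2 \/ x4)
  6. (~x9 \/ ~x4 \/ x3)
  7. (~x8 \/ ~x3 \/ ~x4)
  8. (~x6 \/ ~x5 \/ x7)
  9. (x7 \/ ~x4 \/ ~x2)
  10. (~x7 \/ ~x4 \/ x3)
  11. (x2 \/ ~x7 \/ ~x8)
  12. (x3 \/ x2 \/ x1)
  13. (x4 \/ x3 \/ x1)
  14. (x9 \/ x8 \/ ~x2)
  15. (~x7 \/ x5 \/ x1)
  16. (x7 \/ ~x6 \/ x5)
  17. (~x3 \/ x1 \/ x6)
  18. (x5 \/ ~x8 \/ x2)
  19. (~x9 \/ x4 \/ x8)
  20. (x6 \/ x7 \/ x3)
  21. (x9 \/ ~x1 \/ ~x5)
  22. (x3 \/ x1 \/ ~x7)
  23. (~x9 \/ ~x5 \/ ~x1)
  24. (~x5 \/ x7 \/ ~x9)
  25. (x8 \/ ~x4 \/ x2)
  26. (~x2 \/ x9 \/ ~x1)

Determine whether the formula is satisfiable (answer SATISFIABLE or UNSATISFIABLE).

SATISFIABLE

Try x1 = True.
For the remaining variables, x2 = False, x3 = False, x4 = False, x5 = False, x6 = True, x7 = True, x8 = False, x9 = False works.
Every clause has at least one true literal under this assignment.
So x1=True  x2=False  x3=False  x4=False  x5=False  x6=True  x7=True  x8=False  x9=False is a satisfying assignment.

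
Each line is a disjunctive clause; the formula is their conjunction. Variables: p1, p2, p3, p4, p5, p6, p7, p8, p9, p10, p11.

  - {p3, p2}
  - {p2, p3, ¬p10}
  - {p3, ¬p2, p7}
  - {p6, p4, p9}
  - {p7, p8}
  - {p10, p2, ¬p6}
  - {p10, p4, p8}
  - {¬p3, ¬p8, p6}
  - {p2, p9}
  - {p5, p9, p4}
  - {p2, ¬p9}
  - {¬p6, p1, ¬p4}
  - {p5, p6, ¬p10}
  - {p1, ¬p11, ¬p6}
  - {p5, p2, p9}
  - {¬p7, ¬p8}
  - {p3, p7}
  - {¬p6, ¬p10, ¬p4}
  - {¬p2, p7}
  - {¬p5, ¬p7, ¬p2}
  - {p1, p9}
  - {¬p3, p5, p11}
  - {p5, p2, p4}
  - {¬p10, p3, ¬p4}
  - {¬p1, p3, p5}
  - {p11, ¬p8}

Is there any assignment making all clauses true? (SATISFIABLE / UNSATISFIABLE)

Try p1 = True.
For the remaining variables, p2 = True, p3 = True, p4 = True, p5 = False, p6 = True, p7 = True, p8 = False, p9 = False, p10 = False, p11 = True works.
So p1=T  p2=T  p3=T  p4=T  p5=F  p6=T  p7=T  p8=F  p9=F  p10=F  p11=T is a satisfying assignment.

SATISFIABLE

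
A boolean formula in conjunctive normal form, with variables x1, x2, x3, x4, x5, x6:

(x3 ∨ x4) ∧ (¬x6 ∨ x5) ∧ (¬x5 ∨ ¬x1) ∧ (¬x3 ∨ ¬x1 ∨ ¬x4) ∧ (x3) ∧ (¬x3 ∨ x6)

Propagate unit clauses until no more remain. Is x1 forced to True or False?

False

(x3) stands alone — x3 = True.
(¬x3 ∨ x6): since x3 = True, the clause reduces to (x6). x6 = True.
In (x5 ∨ ¬x6), ¬x6 is now false; x5 must hold, so x5 = True.
In (¬x5 ∨ ¬x1), ¬x5 is now false; ¬x1 must hold, so x1 = False.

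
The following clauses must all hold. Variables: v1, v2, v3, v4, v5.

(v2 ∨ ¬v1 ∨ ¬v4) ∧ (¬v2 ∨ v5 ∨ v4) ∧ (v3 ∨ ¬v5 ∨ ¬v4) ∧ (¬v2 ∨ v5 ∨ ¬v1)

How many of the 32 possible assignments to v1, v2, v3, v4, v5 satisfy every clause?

Split on v2, then v4.
  v2=T, v4=T: remaining (v1,v3,v5) ∈ {(F,F,F); (F,T,F); (F,T,T); (T,T,T)} — 4.
  v2=T, v4=F: remaining (v1,v3,v5) ∈ {(F,F,T); (F,T,T); (T,F,T); (T,T,T)} — 4.
  v2=F, v4=T: remaining (v1,v3,v5) ∈ {(F,F,F); (F,T,F); (F,T,T)} — 3.
  v2=F, v4=F: v1, v3, v5 free → 2^3 = 8.
Total: 4 + 4 + 3 + 8 = 19.

19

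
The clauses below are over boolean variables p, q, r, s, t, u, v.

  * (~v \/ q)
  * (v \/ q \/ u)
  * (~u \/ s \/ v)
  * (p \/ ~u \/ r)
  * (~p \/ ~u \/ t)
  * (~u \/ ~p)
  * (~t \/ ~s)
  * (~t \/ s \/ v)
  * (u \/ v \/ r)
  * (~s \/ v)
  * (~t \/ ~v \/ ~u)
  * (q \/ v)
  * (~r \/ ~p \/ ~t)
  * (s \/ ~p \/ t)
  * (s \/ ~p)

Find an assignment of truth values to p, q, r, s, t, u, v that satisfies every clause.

p=True, q=True, r=False, s=True, t=False, u=False, v=True

Check each clause:
  1. (~v \/ q) — q is true.
  2. (u \/ q \/ v) — q is true.
  3. (s \/ ~u \/ v) — ~u is true.
  4. (r \/ p \/ ~u) — p is true.
  5. (~u \/ ~p \/ t) — ~u is true.
  6. (~p \/ ~u) — ~u is true.
  7. (~t \/ ~s) — ~t is true.
  8. (s \/ v \/ ~t) — ~t is true.
  9. (v \/ r \/ u) — v is true.
  10. (v \/ ~s) — v is true.
  11. (~t \/ ~v \/ ~u) — ~u is true.
  12. (q \/ v) — q is true.
  13. (~t \/ ~r \/ ~p) — ~t is true.
  14. (t \/ s \/ ~p) — s is true.
  15. (s \/ ~p) — s is true.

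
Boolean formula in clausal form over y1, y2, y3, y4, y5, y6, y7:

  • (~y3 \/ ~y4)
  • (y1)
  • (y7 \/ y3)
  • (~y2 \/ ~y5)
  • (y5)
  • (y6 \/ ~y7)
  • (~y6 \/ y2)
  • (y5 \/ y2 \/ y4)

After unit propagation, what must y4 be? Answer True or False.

False

Unit clause (y1) sets y1 = True.
Unit clause (y5) sets y5 = True.
(~y2 \/ ~y5): since y5 = True, the clause reduces to (~y2). y2 = False.
(y2 \/ ~y6): since y2 = False, the clause reduces to (~y6). y6 = False.
From (~y7 \/ y6) and y6 = False: y7 = False.
(y3 \/ y7): since y7 = False, the clause reduces to (y3). y3 = True.
(~y4 \/ ~y3) with y3 = True leaves only ~y4, so y4 = False.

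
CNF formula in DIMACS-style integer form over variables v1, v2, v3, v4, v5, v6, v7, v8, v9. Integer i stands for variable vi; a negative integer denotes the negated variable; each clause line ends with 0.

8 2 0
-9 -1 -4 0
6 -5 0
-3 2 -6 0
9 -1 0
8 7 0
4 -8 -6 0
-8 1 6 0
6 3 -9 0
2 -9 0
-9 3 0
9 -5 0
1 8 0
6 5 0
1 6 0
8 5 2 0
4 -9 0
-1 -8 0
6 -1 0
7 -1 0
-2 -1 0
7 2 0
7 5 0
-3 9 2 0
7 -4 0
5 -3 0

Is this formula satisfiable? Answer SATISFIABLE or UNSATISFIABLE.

v7 occurs only positively in the remaining clauses — set v7 = True.
Try v1 = False.
  then v8 is forced to True.
  then v6 is forced to True.
  then v4 is forced to True.
The remaining clauses are satisfied by v2 = True, v3 = True, v5 = True, v9 = True.
Every clause has at least one true literal under this assignment.
So v1=F, v2=T, v3=T, v4=T, v5=T, v6=T, v7=T, v8=T, v9=T is a satisfying assignment.

SATISFIABLE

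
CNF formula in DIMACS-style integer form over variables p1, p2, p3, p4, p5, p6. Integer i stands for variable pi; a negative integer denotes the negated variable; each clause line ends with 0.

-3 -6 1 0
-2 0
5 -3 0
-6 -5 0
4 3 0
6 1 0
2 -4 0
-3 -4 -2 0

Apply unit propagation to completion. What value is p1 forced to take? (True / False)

Unit clause (¬p2) sets p2 = False.
(¬p4 ∨ p2) with p2 = False leaves only ¬p4, so p4 = False.
In (p4 ∨ p3), p4 is now false; p3 must hold, so p3 = True.
In (¬p3 ∨ p5), ¬p3 is now false; p5 must hold, so p5 = True.
From (¬p6 ∨ ¬p5) and p5 = True: p6 = False.
(p1 ∨ p6): since p6 = False, the clause reduces to (p1). p1 = True.

True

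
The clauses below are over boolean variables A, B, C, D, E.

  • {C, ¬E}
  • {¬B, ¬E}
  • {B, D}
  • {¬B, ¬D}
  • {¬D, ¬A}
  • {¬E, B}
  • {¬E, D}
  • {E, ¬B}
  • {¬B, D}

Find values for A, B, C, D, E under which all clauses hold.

A=False, B=False, C=True, D=True, E=False

A occurs only negated in the remaining clauses — set A = False.
C occurs only positively in the remaining clauses — set C = True.
Try B = False.
  then D is forced to True.
  then E is forced to False.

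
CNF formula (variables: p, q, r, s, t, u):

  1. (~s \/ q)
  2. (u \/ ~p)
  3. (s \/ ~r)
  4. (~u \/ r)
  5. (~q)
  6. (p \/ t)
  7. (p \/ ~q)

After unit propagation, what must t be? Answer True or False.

True

(~q) stands alone — q = False.
From (~s \/ q) and q = False: s = False.
In (~r \/ s), s is now false; ~r must hold, so r = False.
From (~u \/ r) and r = False: u = False.
(u \/ ~p): since u = False, the clause reduces to (~p). p = False.
(t \/ p) with p = False leaves only t, so t = True.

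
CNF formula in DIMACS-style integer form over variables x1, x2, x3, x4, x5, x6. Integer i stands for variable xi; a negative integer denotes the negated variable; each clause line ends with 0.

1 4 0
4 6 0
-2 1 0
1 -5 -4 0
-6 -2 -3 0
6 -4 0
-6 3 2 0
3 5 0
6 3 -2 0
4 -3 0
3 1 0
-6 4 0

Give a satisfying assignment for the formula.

x1=F, x2=F, x3=T, x4=T, x5=F, x6=T

Check each clause:
  1. (x1 || x4) — x4 is true.
  2. (x4 || x6) — x4 is true.
  3. (x1 || !x2) — !x2 is true.
  4. (!x4 || !x5 || x1) — !x5 is true.
  5. (!x6 || !x2 || !x3) — !x2 is true.
  6. (x6 || !x4) — x6 is true.
  7. (!x6 || x3 || x2) — x3 is true.
  8. (x5 || x3) — x3 is true.
  9. (x6 || !x2 || x3) — x3 is true.
  10. (!x3 || x4) — x4 is true.
  11. (x1 || x3) — x3 is true.
  12. (!x6 || x4) — x4 is true.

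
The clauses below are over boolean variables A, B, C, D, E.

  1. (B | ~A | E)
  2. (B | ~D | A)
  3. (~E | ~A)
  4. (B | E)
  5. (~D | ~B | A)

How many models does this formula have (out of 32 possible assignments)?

Case analysis on A and B:
  A=T, B=T: remaining (C,D,E) ∈ {(F,F,F); (F,T,F); (T,F,F); (T,T,F)} — 4.
  A=T, B=F: a clause becomes empty — 0.
  A=F, B=T: remaining (C,D,E) ∈ {(F,F,F); (F,F,T); (T,F,F); (T,F,T)} — 4.
  A=F, B=F: remaining (C,D,E) ∈ {(F,F,T); (T,F,T)} — 2.
Total: 4 + 0 + 4 + 2 = 10.

10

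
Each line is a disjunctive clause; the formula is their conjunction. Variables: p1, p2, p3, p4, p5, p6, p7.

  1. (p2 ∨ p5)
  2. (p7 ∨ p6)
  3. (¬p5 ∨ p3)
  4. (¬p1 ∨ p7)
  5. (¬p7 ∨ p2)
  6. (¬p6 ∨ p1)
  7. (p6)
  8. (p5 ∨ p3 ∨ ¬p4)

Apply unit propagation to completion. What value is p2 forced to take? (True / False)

(p6) is a unit clause: p6 = True.
In (p1 ∨ ¬p6), ¬p6 is now false; p1 must hold, so p1 = True.
From (p7 ∨ ¬p1) and p1 = True: p7 = True.
From (¬p7 ∨ p2) and p7 = True: p2 = True.

True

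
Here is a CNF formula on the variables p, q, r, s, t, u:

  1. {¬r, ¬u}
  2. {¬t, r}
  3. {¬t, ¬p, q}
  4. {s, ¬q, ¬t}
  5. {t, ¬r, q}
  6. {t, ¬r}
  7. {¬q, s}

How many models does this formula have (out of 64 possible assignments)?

16

Split on t, then q.
  t=T, q=T: remaining (p,r,s,u) ∈ {(F,T,T,F); (T,T,T,F)} — 2.
  t=T, q=F: remaining (p,r,s,u) ∈ {(F,T,F,F); (F,T,T,F)} — 2.
  t=F, q=T: remaining (p,r,s,u) ∈ {(F,F,T,F); (F,F,T,T); (T,F,T,F); (T,F,T,T)} — 4.
  t=F, q=F: forces r=F; p, s, u free → 2^3 = 8.
Total: 2 + 2 + 4 + 8 = 16.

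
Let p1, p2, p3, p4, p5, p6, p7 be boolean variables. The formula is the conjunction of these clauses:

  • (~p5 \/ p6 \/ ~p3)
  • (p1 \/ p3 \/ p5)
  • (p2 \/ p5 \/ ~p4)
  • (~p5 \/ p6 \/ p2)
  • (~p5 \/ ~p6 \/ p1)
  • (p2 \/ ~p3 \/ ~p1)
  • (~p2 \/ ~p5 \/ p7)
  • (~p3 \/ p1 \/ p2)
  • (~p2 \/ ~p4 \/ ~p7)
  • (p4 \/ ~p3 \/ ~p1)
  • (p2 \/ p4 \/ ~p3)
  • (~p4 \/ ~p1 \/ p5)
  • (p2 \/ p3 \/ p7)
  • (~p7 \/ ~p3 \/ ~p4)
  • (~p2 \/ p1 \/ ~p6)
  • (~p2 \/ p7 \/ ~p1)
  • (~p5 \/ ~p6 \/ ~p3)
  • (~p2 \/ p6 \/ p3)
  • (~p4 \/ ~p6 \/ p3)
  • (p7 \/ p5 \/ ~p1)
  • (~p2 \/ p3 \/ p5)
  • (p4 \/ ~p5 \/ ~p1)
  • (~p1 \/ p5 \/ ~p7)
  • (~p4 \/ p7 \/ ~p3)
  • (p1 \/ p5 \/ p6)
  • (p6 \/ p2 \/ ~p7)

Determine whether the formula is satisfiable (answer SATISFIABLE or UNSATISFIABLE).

UNSATISFIABLE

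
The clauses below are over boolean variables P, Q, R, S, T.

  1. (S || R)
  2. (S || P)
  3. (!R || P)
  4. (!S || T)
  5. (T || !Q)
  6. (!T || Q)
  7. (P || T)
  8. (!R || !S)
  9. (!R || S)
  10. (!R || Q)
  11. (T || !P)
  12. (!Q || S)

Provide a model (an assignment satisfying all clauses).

P = T, Q = T, R = F, S = T, T = T

Check each clause:
  1. (R || S) — S is true.
  2. (P || S) — P is true.
  3. (P || !R) — P is true.
  4. (T || !S) — T is true.
  5. (!Q || T) — T is true.
  6. (Q || !T) — Q is true.
  7. (T || P) — P is true.
  8. (!S || !R) — !R is true.
  9. (S || !R) — S is true.
  10. (!R || Q) — Q is true.
  11. (T || !P) — T is true.
  12. (S || !Q) — S is true.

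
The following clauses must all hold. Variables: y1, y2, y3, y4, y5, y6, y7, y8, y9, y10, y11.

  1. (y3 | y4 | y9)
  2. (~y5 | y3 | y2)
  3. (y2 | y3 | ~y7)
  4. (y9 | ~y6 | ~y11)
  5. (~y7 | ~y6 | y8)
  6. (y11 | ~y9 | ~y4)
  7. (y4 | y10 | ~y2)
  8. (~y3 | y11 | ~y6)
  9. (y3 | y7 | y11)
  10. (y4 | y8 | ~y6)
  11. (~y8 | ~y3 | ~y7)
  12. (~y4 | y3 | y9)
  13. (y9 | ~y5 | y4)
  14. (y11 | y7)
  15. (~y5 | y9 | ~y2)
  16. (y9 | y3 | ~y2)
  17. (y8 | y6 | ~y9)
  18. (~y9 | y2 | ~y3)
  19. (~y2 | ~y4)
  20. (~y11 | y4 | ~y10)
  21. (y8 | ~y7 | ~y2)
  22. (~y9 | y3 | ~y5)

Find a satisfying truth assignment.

Pure literal: y5 appears only negated; assign y5 = False.
Try y2 = False.
Set y3 = False and propagate.
  then y7 is forced to False.
  then y11 is forced to True.
Try y4 = False.
  then y9 is forced to True.
  then y10 is forced to False.
The remaining clauses are satisfied by y1 = False, y6 = False, y8 = True.
Every clause has at least one true literal under this assignment.

y1=False, y2=False, y3=False, y4=False, y5=False, y6=False, y7=False, y8=True, y9=True, y10=False, y11=True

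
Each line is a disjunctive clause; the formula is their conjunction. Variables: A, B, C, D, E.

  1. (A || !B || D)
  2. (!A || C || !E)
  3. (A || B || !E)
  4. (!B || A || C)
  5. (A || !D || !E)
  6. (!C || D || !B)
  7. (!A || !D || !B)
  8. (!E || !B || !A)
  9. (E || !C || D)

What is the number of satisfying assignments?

Split on A, then B.
  A=T, B=T: remaining (C,D,E) ∈ {(F,F,F)} — 1.
  A=T, B=F: 5 of the 8 assignments to (C,D,E) work.
  A=F, B=T: remaining (C,D,E) ∈ {(T,T,F)} — 1.
  A=F, B=F: remaining (C,D,E) ∈ {(F,F,F); (F,T,F); (T,T,F)} — 3.
Total: 1 + 5 + 1 + 3 = 10.

10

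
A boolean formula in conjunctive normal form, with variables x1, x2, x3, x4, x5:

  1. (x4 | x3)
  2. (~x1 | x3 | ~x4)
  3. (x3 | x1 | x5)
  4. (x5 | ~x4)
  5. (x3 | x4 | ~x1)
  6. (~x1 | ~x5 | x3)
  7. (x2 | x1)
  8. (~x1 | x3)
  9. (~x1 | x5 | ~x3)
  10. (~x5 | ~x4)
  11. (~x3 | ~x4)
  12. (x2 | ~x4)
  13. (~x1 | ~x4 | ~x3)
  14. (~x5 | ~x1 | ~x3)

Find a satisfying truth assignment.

x1=False, x2=True, x3=True, x4=False, x5=True

Pure literal: x2 appears only positively; assign x2 = True.
Set x1 = False and propagate.
Branch on x3: take x3 = True.
  then x4 is forced to False.
x5 is now unconstrained; take x5 = True.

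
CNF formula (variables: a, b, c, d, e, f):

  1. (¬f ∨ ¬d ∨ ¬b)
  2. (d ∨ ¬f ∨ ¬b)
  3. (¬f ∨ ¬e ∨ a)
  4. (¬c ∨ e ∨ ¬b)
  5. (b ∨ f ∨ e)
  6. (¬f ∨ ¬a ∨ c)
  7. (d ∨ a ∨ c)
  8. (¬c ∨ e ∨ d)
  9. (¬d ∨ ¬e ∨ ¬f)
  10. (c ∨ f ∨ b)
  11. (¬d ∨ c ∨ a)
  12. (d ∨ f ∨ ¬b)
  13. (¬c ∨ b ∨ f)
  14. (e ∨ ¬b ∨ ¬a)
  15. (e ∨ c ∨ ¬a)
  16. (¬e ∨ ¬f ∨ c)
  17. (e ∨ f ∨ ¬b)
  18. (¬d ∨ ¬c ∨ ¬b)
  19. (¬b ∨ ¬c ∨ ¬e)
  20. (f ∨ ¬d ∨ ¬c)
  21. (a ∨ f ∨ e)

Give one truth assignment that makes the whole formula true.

a=F, b=F, c=T, d=T, e=F, f=T

Check each clause:
  1. (¬b ∨ ¬f ∨ ¬d) — ¬b is true.
  2. (¬f ∨ d ∨ ¬b) — d is true.
  3. (a ∨ ¬f ∨ ¬e) — ¬e is true.
  4. (e ∨ ¬c ∨ ¬b) — ¬b is true.
  5. (b ∨ e ∨ f) — f is true.
  6. (¬a ∨ c ∨ ¬f) — c is true.
  7. (a ∨ c ∨ d) — c is true.
  8. (e ∨ ¬c ∨ d) — d is true.
  9. (¬e ∨ ¬d ∨ ¬f) — ¬e is true.
  10. (b ∨ f ∨ c) — c is true.
  11. (¬d ∨ a ∨ c) — c is true.
  12. (d ∨ ¬b ∨ f) — d is true.
  13. (¬c ∨ b ∨ f) — f is true.
  14. (¬a ∨ ¬b ∨ e) — ¬a is true.
  15. (¬a ∨ c ∨ e) — c is true.
  16. (c ∨ ¬e ∨ ¬f) — c is true.
  17. (¬b ∨ e ∨ f) — f is true.
  18. (¬c ∨ ¬d ∨ ¬b) — ¬b is true.
  19. (¬c ∨ ¬b ∨ ¬e) — ¬e is true.
  20. (¬c ∨ f ∨ ¬d) — f is true.
  21. (a ∨ e ∨ f) — f is true.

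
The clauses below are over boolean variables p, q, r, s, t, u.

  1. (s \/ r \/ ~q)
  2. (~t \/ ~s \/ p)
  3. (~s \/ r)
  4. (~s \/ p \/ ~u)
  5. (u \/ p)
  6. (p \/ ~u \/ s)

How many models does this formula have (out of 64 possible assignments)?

Split on s, then p.
  s=1, p=1: forces r=1; q, t, u free → 2^3 = 8.
  s=1, p=0: a clause becomes empty — 0.
  s=0, p=1: t, u free; 3 ways for (q,r) × 2^2 = 12.
  s=0, p=0: a clause becomes empty — 0.
Total: 8 + 0 + 12 + 0 = 20.

20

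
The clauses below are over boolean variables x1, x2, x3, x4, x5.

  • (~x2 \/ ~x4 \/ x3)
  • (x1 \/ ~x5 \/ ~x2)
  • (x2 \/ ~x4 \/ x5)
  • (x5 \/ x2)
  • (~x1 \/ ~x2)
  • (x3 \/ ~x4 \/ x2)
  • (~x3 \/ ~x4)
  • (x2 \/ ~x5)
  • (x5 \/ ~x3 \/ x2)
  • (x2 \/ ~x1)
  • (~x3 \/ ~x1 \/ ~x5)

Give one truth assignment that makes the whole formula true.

Pure literal: x4 appears only negated; assign x4 = False.
Set x1 = False and propagate.
The remaining clauses are satisfied by x2 = True, x3 = True, x5 = False.
Every clause has at least one true literal under this assignment.

x1=False  x2=True  x3=True  x4=False  x5=False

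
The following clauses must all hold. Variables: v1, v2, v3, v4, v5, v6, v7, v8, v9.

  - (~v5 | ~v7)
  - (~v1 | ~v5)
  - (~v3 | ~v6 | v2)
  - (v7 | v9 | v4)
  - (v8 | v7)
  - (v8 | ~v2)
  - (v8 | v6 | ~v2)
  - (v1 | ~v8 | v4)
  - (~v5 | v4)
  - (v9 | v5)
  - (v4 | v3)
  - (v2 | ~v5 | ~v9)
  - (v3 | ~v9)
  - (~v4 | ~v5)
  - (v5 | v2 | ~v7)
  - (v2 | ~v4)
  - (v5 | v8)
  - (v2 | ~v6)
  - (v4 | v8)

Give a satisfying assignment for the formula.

Set v1 = True and propagate.
  then v5 is forced to False.
  then v9 is forced to True.
  then v3 is forced to True.
  then v8 is forced to True.
For the remaining variables, v2 = True, v4 = True, v6 = False, v7 = False works.
Every clause has at least one true literal under this assignment.
Check each clause:
  1. (~v5 | ~v7) — ~v7 is true.
  2. (~v5 | ~v1) — ~v5 is true.
  3. (~v3 | ~v6 | v2) — ~v6 is true.
  4. (v4 | v7 | v9) — v9 is true.
  5. (v7 | v8) — v8 is true.
  6. (~v2 | v8) — v8 is true.
  7. (~v2 | v6 | v8) — v8 is true.
  8. (~v8 | v4 | v1) — v1 is true.
  9. (v4 | ~v5) — ~v5 is true.
  10. (v5 | v9) — v9 is true.
  11. (v3 | v4) — v3 is true.
  12. (v2 | ~v9 | ~v5) — v2 is true.
  13. (~v9 | v3) — v3 is true.
  14. (~v4 | ~v5) — ~v5 is true.
  15. (~v7 | v5 | v2) — ~v7 is true.
  16. (~v4 | v2) — v2 is true.
  17. (v5 | v8) — v8 is true.
  18. (~v6 | v2) — ~v6 is true.
  19. (v4 | v8) — v8 is true.

v1 = True  v2 = True  v3 = True  v4 = True  v5 = False  v6 = False  v7 = False  v8 = True  v9 = True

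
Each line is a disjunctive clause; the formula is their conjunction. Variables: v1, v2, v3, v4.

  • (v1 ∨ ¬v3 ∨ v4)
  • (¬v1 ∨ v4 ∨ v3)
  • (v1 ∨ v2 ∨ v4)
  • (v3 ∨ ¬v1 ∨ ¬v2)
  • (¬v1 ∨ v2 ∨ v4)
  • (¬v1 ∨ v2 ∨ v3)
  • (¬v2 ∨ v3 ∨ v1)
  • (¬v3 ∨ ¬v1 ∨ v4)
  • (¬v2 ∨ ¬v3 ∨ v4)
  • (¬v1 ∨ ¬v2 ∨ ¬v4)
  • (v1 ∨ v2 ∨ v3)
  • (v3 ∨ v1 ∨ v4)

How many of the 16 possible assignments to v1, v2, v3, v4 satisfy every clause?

3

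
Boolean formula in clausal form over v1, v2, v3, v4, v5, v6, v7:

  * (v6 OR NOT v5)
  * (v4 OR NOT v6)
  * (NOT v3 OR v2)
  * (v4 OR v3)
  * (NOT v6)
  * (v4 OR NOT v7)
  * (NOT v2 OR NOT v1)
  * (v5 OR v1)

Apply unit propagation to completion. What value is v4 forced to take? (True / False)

(NOT v6) is a unit clause: v6 = False.
In (NOT v5 OR v6), v6 is now false; NOT v5 must hold, so v5 = False.
(v5 OR v1): since v5 = False, the clause reduces to (v1). v1 = True.
(NOT v2 OR NOT v1) with v1 = True leaves only NOT v2, so v2 = False.
From (NOT v3 OR v2) and v2 = False: v3 = False.
From (v3 OR v4) and v3 = False: v4 = True.

True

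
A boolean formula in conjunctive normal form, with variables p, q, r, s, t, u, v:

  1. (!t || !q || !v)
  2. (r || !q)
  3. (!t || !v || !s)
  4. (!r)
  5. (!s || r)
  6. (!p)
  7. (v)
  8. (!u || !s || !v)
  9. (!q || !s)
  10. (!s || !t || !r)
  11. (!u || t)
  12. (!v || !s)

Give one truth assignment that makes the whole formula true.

p = 0  q = 0  r = 0  s = 0  t = 1  u = 0  v = 1

(!r) is a unit clause, so r = False.
(!q) is a unit clause, so q = False.
The clause (!s) is unit: s must be False.
The clause (!p) is unit: p must be False.
Unit propagation: (v) forces v = True.
Pure literal: t appears only positively; assign t = True.
u occurs only negated in the remaining clauses — set u = False.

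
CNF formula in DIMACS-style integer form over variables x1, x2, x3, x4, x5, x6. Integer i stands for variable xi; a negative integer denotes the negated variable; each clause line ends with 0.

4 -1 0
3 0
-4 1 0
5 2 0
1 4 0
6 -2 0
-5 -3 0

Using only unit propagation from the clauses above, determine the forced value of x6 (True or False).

True

Unit clause (x3) sets x3 = True.
(~x3 | ~x5): since x3 = True, the clause reduces to (~x5). x5 = False.
(x5 | x2): since x5 = False, the clause reduces to (x2). x2 = True.
(x6 | ~x2): since x2 = True, the clause reduces to (x6). x6 = True.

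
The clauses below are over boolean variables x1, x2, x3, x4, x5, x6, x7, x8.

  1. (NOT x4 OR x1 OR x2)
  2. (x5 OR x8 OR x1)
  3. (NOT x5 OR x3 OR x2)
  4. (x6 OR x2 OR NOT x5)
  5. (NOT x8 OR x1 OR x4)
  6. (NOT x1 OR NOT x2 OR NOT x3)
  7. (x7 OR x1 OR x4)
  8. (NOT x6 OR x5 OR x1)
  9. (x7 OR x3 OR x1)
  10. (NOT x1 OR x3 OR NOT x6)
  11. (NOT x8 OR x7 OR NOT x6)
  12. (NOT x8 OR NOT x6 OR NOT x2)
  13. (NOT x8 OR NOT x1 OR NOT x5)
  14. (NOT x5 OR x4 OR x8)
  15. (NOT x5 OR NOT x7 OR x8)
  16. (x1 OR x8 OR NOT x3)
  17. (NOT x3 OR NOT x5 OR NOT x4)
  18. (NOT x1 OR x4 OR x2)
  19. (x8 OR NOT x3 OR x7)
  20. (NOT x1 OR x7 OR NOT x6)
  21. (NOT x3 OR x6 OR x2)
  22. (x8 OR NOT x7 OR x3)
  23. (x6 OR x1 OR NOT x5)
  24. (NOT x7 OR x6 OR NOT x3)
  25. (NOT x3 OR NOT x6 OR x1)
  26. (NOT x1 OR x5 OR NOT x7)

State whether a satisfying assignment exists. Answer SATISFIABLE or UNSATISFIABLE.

SATISFIABLE

Set x1 = True and propagate.
Set x2 = False and propagate.
  then x4 is forced to True.
The remaining clauses are satisfied by x3 = False, x5 = False, x6 = False, x7 = False, x8 = False.
Every clause has at least one true literal under this assignment.
So x1=True, x2=False, x3=False, x4=True, x5=False, x6=False, x7=False, x8=False is a satisfying assignment.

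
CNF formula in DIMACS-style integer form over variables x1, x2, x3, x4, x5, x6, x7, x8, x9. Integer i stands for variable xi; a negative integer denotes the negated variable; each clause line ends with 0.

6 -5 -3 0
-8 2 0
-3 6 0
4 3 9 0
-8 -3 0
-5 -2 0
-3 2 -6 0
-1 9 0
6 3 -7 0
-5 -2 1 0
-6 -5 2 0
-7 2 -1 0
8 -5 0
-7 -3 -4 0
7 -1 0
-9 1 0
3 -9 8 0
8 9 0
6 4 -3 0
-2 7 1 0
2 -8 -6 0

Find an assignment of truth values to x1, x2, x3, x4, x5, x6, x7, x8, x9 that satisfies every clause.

x1 = T, x2 = T, x3 = F, x4 = F, x5 = F, x6 = T, x7 = T, x8 = T, x9 = T

Pure literal: x5 appears only negated; assign x5 = False.
Branch on x1: take x1 = True.
  then x9 is forced to True.
  then x7 is forced to True.
  then x2 is forced to True.
For the remaining variables, x3 = False, x4 = False, x6 = True, x8 = True works.
Every clause has at least one true literal under this assignment.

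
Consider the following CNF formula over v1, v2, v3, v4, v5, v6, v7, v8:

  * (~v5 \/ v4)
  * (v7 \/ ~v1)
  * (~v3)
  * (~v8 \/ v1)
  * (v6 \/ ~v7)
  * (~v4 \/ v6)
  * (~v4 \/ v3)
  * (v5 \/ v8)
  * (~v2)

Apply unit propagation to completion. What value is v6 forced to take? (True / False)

True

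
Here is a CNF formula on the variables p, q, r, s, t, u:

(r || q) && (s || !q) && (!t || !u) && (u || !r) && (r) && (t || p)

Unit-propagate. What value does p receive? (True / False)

True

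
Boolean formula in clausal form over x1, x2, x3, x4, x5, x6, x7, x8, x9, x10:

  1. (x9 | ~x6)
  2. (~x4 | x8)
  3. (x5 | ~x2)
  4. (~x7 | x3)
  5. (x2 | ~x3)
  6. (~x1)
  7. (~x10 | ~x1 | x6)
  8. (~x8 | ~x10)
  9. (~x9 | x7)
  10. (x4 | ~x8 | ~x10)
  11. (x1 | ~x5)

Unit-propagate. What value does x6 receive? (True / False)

Unit clause (~x1) sets x1 = False.
(~x5 | x1) with x1 = False leaves only ~x5, so x5 = False.
In (x5 | ~x2), x5 is now false; ~x2 must hold, so x2 = False.
In (x2 | ~x3), x2 is now false; ~x3 must hold, so x3 = False.
(~x7 | x3) with x3 = False leaves only ~x7, so x7 = False.
From (~x9 | x7) and x7 = False: x9 = False.
(~x6 | x9): since x9 = False, the clause reduces to (~x6). x6 = False.

False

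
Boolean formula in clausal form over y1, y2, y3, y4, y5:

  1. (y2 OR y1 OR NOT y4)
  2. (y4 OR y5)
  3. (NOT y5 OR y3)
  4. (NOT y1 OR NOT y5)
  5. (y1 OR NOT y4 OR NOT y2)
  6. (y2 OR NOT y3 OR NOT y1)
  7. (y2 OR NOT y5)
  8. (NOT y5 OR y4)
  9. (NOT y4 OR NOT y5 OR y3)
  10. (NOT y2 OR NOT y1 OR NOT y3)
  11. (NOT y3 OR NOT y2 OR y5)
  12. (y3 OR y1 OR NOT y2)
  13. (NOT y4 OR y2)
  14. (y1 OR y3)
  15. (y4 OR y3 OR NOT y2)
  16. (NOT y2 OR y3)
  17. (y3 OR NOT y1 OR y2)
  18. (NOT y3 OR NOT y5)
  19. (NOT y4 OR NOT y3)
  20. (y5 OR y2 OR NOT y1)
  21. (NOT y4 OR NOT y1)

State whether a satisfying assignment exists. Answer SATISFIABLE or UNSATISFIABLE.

y2 = True:
  propagation gives y3=True, y1=False, y4=False, y5=True; an empty clause results — contradiction.
y2 = False:
  propagation gives y5=False, y4=True; an empty clause results — contradiction.
Every branch closes, so no satisfying assignment exists.

UNSATISFIABLE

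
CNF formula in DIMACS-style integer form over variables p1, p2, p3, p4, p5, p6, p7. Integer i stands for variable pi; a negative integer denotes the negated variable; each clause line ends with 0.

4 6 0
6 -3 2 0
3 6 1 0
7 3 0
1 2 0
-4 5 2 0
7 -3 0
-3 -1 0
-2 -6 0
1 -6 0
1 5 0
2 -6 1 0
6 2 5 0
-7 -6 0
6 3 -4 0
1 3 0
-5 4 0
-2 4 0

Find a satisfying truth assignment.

p1=False, p2=True, p3=True, p4=True, p5=True, p6=False, p7=True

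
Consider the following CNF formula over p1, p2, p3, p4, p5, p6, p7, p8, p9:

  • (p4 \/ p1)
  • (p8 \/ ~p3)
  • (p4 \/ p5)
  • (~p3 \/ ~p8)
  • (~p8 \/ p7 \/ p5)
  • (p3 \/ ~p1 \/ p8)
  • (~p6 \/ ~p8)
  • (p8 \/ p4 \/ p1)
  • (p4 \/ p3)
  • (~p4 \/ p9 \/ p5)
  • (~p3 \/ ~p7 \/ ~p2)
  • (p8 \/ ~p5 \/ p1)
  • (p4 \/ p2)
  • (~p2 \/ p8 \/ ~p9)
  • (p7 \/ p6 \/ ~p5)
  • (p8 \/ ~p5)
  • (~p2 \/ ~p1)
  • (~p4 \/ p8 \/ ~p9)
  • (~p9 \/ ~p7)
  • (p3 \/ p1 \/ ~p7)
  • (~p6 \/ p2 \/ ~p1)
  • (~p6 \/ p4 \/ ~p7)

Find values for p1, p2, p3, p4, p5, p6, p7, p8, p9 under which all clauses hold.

p1 = True, p2 = False, p3 = False, p4 = True, p5 = True, p6 = False, p7 = True, p8 = True, p9 = False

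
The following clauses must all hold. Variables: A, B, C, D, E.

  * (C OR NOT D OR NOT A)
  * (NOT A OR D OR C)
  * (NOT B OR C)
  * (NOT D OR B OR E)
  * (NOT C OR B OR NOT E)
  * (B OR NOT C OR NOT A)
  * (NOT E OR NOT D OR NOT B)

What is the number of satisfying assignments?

10

Split on B, then C.
  B=1, C=1: A free; 3 ways for (D,E) × 2^1 = 6.
  B=1, C=0: a clause becomes empty — 0.
  B=0, C=1: remaining (A,D,E) ∈ {(0,0,0)} — 1.
  B=0, C=0: remaining (A,D,E) ∈ {(0,0,0); (0,0,1); (0,1,1)} — 3.
Total: 6 + 0 + 1 + 3 = 10.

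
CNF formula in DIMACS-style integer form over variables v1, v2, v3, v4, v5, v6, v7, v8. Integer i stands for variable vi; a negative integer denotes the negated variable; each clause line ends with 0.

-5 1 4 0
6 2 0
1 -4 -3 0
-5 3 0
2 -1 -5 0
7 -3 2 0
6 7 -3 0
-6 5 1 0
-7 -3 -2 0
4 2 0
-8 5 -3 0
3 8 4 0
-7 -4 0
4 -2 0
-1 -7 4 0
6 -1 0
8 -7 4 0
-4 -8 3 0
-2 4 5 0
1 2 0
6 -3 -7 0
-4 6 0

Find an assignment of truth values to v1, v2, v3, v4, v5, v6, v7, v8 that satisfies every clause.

Set v1 = True and propagate.
  then v6 is forced to True.
For the remaining variables, v2 = True, v3 = True, v4 = True, v5 = False, v7 = False, v8 = False works.
Check each clause:
  1. (v4 OR NOT v5 OR v1) — v1 is true.
  2. (v6 OR v2) — v2 is true.
  3. (NOT v4 OR v1 OR NOT v3) — v1 is true.
  4. (v3 OR NOT v5) — v3 is true.
  5. (v2 OR NOT v1 OR NOT v5) — v2 is true.
  6. (v2 OR NOT v3 OR v7) — v2 is true.
  7. (v7 OR NOT v3 OR v6) — v6 is true.
  8. (v5 OR NOT v6 OR v1) — v1 is true.
  9. (NOT v2 OR NOT v7 OR NOT v3) — NOT v7 is true.
  10. (v4 OR v2) — v2 is true.
  11. (NOT v3 OR NOT v8 OR v5) — NOT v8 is true.
  12. (v4 OR v8 OR v3) — v3 is true.
  13. (NOT v7 OR NOT v4) — NOT v7 is true.
  14. (v4 OR NOT v2) — v4 is true.
  15. (NOT v7 OR v4 OR NOT v1) — NOT v7 is true.
  16. (v6 OR NOT v1) — v6 is true.
  17. (v8 OR v4 OR NOT v7) — NOT v7 is true.
  18. (v3 OR NOT v4 OR NOT v8) — NOT v8 is true.
  19. (v4 OR v5 OR NOT v2) — v4 is true.
  20. (v2 OR v1) — v1 is true.
  21. (v6 OR NOT v3 OR NOT v7) — NOT v7 is true.
  22. (NOT v4 OR v6) — v6 is true.

v1 = 1, v2 = 1, v3 = 1, v4 = 1, v5 = 0, v6 = 1, v7 = 0, v8 = 0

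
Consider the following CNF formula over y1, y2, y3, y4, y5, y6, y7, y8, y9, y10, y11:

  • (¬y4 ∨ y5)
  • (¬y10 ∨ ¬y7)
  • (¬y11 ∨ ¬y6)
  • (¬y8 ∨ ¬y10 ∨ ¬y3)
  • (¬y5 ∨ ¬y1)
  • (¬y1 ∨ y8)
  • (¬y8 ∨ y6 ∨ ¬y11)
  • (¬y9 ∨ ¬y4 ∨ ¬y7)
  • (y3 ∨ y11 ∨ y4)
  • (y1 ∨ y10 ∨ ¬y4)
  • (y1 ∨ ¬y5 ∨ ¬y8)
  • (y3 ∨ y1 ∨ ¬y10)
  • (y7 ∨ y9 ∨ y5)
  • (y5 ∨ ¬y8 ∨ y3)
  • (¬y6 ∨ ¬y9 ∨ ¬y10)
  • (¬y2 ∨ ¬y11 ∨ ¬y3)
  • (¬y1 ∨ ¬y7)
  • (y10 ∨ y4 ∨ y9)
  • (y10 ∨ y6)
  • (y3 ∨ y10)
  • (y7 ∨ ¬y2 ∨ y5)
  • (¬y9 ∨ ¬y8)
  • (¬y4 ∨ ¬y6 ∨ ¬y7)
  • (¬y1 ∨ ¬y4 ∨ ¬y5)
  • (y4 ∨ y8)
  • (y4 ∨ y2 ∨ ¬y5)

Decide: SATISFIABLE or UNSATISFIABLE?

SATISFIABLE

Try y1 = False.
The remaining clauses are satisfied by y2 = False, y3 = True, y4 = True, y5 = True, y6 = False, y7 = False, y8 = False, y9 = False, y10 = True, y11 = True.
Every clause has at least one true literal under this assignment.
So y1 = F, y2 = F, y3 = T, y4 = T, y5 = T, y6 = F, y7 = F, y8 = F, y9 = F, y10 = T, y11 = T is a satisfying assignment.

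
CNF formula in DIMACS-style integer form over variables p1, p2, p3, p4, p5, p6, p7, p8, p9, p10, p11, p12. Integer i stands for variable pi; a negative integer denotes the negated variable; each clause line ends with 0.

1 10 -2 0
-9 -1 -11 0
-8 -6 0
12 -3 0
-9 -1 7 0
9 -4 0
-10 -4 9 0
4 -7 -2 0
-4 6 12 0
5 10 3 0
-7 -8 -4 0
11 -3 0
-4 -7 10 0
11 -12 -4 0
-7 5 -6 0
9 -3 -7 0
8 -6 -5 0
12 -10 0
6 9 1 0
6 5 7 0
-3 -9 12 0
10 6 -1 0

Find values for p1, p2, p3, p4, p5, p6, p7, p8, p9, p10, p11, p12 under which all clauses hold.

p1=F, p2=T, p3=F, p4=T, p5=T, p6=F, p7=T, p8=F, p9=T, p10=T, p11=T, p12=T

Set p1 = False and propagate.
Branch on p2: take p2 = True.
  then p10 is forced to True.
  then p12 is forced to True.
Try p3 = False.
The remaining clauses are satisfied by p4 = True, p5 = True, p6 = False, p7 = True, p8 = False, p9 = True, p11 = True.
Every clause has at least one true literal under this assignment.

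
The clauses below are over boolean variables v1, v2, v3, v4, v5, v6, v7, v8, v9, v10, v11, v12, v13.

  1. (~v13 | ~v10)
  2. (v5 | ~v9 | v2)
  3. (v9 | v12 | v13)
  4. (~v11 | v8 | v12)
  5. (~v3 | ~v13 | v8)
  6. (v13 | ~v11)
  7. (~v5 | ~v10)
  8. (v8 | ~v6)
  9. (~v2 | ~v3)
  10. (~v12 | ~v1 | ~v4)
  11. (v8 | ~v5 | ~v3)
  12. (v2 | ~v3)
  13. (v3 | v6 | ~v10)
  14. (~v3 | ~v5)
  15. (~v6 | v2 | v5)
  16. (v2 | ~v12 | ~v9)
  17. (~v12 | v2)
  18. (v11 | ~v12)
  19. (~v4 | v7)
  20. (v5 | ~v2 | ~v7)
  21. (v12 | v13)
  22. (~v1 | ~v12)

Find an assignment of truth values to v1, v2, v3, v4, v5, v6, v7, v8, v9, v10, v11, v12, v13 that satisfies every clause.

Pure literal: v4 appears only negated; assign v4 = False.
Pure literal: v8 appears only positively; assign v8 = True.
Branch on v1: take v1 = True.
  then v12 is forced to False.
  then v13 is forced to True.
  then v10 is forced to False.
The remaining clauses are satisfied by v2 = False, v3 = False, v5 = True, v6 = False, v7 = True, v9 = True, v11 = True.
Every clause has at least one true literal under this assignment.

v1 = T  v2 = F  v3 = F  v4 = F  v5 = T  v6 = F  v7 = T  v8 = T  v9 = T  v10 = F  v11 = T  v12 = F  v13 = T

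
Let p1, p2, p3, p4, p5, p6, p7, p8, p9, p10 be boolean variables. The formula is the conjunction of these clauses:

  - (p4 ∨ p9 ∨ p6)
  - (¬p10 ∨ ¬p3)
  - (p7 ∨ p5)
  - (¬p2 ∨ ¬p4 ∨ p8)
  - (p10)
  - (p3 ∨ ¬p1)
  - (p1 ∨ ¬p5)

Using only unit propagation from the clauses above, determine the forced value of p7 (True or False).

(p10) is a unit clause: p10 = True.
(¬p3 ∨ ¬p10): since p10 = True, the clause reduces to (¬p3). p3 = False.
From (p3 ∨ ¬p1) and p3 = False: p1 = False.
(p1 ∨ ¬p5): since p1 = False, the clause reduces to (¬p5). p5 = False.
In (p7 ∨ p5), p5 is now false; p7 must hold, so p7 = True.

True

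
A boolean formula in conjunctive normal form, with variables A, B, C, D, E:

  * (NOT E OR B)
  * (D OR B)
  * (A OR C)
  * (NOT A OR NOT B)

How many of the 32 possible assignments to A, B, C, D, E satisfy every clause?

7

The models are:
  A=F B=F C=T D=T E=F
  A=F B=T C=T D=F E=F
  A=F B=T C=T D=F E=T
  A=F B=T C=T D=T E=F
  A=F B=T C=T D=T E=T
  A=T B=F C=F D=T E=F
  A=T B=F C=T D=T E=F
Count: 7.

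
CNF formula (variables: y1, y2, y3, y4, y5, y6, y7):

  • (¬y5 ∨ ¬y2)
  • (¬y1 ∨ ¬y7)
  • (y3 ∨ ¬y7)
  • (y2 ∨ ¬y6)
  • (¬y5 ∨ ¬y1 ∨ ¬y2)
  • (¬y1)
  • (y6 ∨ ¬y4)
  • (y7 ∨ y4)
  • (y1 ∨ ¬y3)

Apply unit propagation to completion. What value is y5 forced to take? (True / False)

False

(¬y1) stands alone — y1 = False.
From (y1 ∨ ¬y3) and y1 = False: y3 = False.
In (y3 ∨ ¬y7), y3 is now false; ¬y7 must hold, so y7 = False.
In (y7 ∨ y4), y7 is now false; y4 must hold, so y4 = True.
(¬y4 ∨ y6): since y4 = True, the clause reduces to (y6). y6 = True.
From (y2 ∨ ¬y6) and y6 = True: y2 = True.
From (¬y5 ∨ ¬y2) and y2 = True: y5 = False.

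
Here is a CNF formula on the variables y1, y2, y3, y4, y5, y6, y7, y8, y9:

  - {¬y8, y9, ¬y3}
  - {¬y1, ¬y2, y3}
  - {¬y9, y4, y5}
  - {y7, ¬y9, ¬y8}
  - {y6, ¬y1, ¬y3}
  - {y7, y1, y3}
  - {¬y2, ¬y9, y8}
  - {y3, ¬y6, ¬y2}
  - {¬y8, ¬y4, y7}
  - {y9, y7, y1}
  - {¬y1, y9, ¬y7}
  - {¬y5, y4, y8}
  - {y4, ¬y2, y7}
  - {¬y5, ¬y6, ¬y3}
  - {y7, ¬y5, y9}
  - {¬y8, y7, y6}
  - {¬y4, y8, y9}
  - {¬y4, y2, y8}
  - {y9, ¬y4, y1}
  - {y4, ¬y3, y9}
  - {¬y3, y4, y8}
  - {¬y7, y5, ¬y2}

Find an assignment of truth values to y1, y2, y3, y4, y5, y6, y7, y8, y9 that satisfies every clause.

y1=False, y2=False, y3=False, y4=True, y5=True, y6=True, y7=True, y8=True, y9=True

Check each clause:
  1. {y9, ¬y3, ¬y8} — y9 is true.
  2. {y3, ¬y1, ¬y2} — ¬y1 is true.
  3. {y5, ¬y9, y4} — y4 is true.
  4. {¬y8, ¬y9, y7} — y7 is true.
  5. {y6, ¬y1, ¬y3} — ¬y3 is true.
  6. {y1, y3, y7} — y7 is true.
  7. {¬y9, y8, ¬y2} — y8 is true.
  8. {¬y2, y3, ¬y6} — ¬y2 is true.
  9. {¬y8, y7, ¬y4} — y7 is true.
  10. {y1, y9, y7} — y9 is true.
  11. {y9, ¬y1, ¬y7} — y9 is true.
  12. {y8, y4, ¬y5} — y8 is true.
  13. {¬y2, y7, y4} — y4 is true.
  14. {¬y3, ¬y5, ¬y6} — ¬y3 is true.
  15. {¬y5, y7, y9} — y9 is true.
  16. {¬y8, y7, y6} — y6 is true.
  17. {¬y4, y9, y8} — y8 is true.
  18. {¬y4, y2, y8} — y8 is true.
  19. {¬y4, y1, y9} — y9 is true.
  20. {y9, ¬y3, y4} — y9 is true.
  21. {y8, ¬y3, y4} — y8 is true.
  22. {¬y2, ¬y7, y5} — y5 is true.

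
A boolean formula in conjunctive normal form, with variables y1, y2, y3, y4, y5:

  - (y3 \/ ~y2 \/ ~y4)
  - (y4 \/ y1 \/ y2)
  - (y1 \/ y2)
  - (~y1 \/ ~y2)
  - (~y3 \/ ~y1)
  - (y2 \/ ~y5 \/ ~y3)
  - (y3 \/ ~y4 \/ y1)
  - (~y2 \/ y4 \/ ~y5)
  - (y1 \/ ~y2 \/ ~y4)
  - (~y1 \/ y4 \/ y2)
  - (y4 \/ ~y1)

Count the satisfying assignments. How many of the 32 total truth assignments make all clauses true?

4

The models are:
  y1=0 y2=1 y3=0 y4=0 y5=0
  y1=0 y2=1 y3=1 y4=0 y5=0
  y1=1 y2=0 y3=0 y4=1 y5=0
  y1=1 y2=0 y3=0 y4=1 y5=1
That's 4 in total.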